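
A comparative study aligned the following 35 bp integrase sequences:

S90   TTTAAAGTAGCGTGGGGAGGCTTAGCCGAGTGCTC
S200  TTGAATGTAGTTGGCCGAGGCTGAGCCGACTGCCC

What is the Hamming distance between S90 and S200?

10

Mismatches occur at site 3 (T↔G), site 6 (A↔T), site 11 (C↔T), site 12 (G↔T), site 13 (T↔G), site 15 (G↔C), site 16 (G↔C), site 23 (T↔G), site 30 (G↔C), site 34 (T↔C).
That gives 10 mismatches out of 35 aligned sites, so the Hamming distance is 10.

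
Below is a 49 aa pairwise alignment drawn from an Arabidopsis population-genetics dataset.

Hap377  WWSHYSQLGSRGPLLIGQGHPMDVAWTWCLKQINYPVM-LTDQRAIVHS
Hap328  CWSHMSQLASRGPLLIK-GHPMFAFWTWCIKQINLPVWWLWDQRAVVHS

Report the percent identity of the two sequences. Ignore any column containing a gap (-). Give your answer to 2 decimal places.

74.47%

Excluding the 2 gap columns leaves 47 comparable sites.
The sequences differ at positions 1 (W/C), 5 (Y/M), 9 (G/A), 17 (G/K), 23 (D/F), 24 (V/A), 25 (A/F), 30 (L/I), 35 (Y/L), 38 (M/W), 41 (T/W), 46 (I/V).
35 of the 47 comparable sites match, so the percent identity is 35/47 × 100 = 74.47%.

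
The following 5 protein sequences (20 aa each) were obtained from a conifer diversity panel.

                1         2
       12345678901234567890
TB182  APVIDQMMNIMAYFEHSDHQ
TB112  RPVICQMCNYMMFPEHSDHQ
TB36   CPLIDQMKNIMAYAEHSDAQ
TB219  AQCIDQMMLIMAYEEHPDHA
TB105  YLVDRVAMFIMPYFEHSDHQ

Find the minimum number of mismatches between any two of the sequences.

5

Pairwise Hamming distances:
  TB182 vs TB112: 7
  TB182 vs TB36: 5
  TB182 vs TB219: 6
  TB182 vs TB105: 8
  TB112 vs TB36: 9
  TB112 vs TB219: 12
  TB112 vs TB105: 12
  TB36 vs TB219: 9
  TB36 vs TB105: 12
  TB219 vs TB105: 12
The smallest is 5, between TB182 and TB36.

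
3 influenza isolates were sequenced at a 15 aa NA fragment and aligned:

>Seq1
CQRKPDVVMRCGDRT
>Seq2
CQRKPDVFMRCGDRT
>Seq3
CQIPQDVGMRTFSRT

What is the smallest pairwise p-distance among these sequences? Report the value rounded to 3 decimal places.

0.067

Pairwise Hamming distances:
  Seq1 vs Seq2: 1
  Seq1 vs Seq3: 7
  Seq2 vs Seq3: 7
The smallest is 1 mismatch, between Seq1 and Seq2; p = 1/15 = 0.067.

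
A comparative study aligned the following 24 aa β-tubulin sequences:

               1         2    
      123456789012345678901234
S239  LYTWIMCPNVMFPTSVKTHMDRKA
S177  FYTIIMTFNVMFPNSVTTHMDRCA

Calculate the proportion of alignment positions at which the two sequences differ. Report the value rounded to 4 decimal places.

0.2917

Differing sites — 1:L/F; 4:W/I; 7:C/T; 8:P/F; 14:T/N; 17:K/T; 23:K/C.
There are 7 differences over 24 sites, so p = 7/24 = 0.2917.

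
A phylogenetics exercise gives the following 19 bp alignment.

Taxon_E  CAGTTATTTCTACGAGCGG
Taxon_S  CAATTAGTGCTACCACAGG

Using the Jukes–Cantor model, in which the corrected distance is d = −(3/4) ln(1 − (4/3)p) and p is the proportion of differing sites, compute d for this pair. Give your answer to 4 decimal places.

Differing sites — 3:G/A; 7:T/G; 9:T/G; 14:G/C; 16:G/C; 17:C/A.
p = 6/19 = 0.315789.
d = −0.75 · ln(1 − (4/3)·0.315789) = −0.75 · ln(0.578948) = −0.75 · (-0.546543) = 0.4099.

0.4099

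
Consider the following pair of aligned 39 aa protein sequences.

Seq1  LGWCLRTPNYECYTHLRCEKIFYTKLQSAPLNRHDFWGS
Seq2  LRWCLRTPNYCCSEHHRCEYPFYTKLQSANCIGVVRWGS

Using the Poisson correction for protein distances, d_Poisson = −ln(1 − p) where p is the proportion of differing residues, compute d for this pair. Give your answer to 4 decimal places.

0.4447

The sequences differ at positions 2 (G/R), 11 (E/C), 13 (Y/S), 14 (T/E), 16 (L/H), 20 (K/Y), 21 (I/P), 30 (P/N), 31 (L/C), 32 (N/I), 33 (R/G), 34 (H/V), 35 (D/V), 36 (F/R).
p = 14/39 = 0.358974.
d = −ln(1 − 0.358974) = −ln(0.641026) = 0.4447.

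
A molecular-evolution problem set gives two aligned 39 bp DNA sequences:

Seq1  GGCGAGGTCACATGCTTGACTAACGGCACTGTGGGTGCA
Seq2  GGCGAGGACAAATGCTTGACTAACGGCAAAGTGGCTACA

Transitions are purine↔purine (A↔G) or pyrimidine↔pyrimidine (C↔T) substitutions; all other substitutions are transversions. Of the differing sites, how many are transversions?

Mismatches occur at site 8 (T↔A, transversion), site 11 (C↔A, transversion), site 29 (C↔A, transversion), site 30 (T↔A, transversion), site 35 (G↔C, transversion), site 37 (G↔A, transition).
Of the 6 differences, 1 transition and 5 transversions, so the answer is 5.

5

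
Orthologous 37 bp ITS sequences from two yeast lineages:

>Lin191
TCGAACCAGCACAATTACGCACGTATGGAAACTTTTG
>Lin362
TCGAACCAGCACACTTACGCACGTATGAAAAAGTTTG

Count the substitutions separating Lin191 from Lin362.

4

The sequences differ at positions 14 (A/C), 28 (G/A), 32 (C/A), 33 (T/G).
That gives 4 mismatches out of 37 aligned sites, so the Hamming distance is 4.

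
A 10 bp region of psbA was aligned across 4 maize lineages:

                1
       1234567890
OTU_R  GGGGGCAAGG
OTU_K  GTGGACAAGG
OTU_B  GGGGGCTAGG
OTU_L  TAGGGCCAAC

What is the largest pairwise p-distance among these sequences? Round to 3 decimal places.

Pairwise Hamming distances:
  OTU_R vs OTU_K: 2
  OTU_R vs OTU_B: 1
  OTU_R vs OTU_L: 5
  OTU_K vs OTU_B: 3
  OTU_K vs OTU_L: 6
  OTU_B vs OTU_L: 5
The largest is 6 mismatches, between OTU_K and OTU_L; p = 6/10 = 0.600.

0.600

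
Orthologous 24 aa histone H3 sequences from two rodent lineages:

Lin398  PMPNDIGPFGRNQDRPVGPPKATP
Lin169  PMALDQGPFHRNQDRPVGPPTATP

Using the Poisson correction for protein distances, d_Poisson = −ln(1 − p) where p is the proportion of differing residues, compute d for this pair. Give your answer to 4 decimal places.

The sequences differ at positions 3 (P/A), 4 (N/L), 6 (I/Q), 10 (G/H), 21 (K/T).
p = 5/24 = 0.208333.
d = −ln(1 − 0.208333) = −ln(0.791667) = 0.2336.

0.2336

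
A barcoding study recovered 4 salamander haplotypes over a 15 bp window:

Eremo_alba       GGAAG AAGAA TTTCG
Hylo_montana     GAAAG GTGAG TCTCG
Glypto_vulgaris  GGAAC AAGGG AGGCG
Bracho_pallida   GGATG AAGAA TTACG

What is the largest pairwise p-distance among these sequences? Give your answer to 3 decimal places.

0.533

Pairwise Hamming distances:
  Eremo_alba vs Hylo_montana: 5
  Eremo_alba vs Glypto_vulgaris: 6
  Eremo_alba vs Bracho_pallida: 2
  Hylo_montana vs Glypto_vulgaris: 8
  Hylo_montana vs Bracho_pallida: 7
  Glypto_vulgaris vs Bracho_pallida: 7
The largest is 8 mismatches, between Hylo_montana and Glypto_vulgaris; p = 8/15 = 0.533.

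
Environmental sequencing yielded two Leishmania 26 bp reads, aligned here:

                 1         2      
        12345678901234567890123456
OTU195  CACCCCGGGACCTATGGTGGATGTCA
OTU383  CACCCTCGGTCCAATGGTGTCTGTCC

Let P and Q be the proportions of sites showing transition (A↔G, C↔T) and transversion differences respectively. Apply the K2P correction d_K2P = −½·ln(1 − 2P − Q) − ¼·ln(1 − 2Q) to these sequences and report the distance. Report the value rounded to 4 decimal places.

0.3386

Differing sites — 6:C/T (Ti); 7:G/C (Tv); 10:A/T (Tv); 13:T/A (Tv); 20:G/T (Tv); 21:A/C (Tv); 26:A/C (Tv).
Of the 7 differences, 1 transition and 6 transversions over 26 sites: P = 1/26 = 0.038462, Q = 6/26 = 0.230769.
d = −0.5·ln(0.692307) − 0.25·ln(0.538462) = −0.5·(-0.367726) − 0.25·(-0.619038) = 0.3386.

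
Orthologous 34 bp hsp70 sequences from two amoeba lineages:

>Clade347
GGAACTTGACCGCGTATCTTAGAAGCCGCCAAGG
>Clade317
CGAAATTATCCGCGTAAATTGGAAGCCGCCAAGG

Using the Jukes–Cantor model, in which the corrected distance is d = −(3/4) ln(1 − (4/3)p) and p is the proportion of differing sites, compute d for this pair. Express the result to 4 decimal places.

0.2407

Mismatches occur at site 1 (G→C), site 5 (C→A), site 8 (G→A), site 9 (A→T), site 17 (T→A), site 18 (C→A), site 21 (A→G).
p = 7/34 = 0.205882.
d = −0.75 · ln(1 − (4/3)·0.205882) = −0.75 · ln(0.725491) = −0.75 · (-0.320907) = 0.2407.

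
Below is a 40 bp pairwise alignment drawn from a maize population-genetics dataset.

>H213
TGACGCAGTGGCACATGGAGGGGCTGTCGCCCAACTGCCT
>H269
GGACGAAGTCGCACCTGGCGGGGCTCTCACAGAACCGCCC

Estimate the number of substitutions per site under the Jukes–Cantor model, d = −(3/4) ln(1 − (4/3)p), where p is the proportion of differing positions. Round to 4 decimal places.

0.3426

The sequences differ at positions 1 (T/G), 6 (C/A), 10 (G/C), 15 (A/C), 19 (A/C), 26 (G/C), 29 (G/A), 31 (C/A), 32 (C/G), 36 (T/C), 40 (T/C).
p = 11/40 = 0.275000.
d = −0.75 · ln(1 − (4/3)·0.275000) = −0.75 · ln(0.633333) = −0.75 · (-0.456759) = 0.3426.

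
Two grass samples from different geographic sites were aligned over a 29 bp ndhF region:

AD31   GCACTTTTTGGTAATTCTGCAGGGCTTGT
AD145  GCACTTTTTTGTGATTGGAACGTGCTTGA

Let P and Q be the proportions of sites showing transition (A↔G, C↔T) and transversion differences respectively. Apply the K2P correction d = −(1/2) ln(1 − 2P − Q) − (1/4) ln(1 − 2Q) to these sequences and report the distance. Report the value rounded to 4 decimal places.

0.4033

The sequences differ at positions 10 (G/T, transversion), 13 (A/G, transition), 17 (C/G, transversion), 18 (T/G, transversion), 19 (G/A, transition), 20 (C/A, transversion), 21 (A/C, transversion), 23 (G/T, transversion), 29 (T/A, transversion).
Of the 9 differences, 2 transitions and 7 transversions over 29 sites: P = 2/29 = 0.068966, Q = 7/29 = 0.241379.
d = −0.5·ln(0.620689) − 0.25·ln(0.517242) = −0.5·(-0.476925) − 0.25·(-0.659244) = 0.4033.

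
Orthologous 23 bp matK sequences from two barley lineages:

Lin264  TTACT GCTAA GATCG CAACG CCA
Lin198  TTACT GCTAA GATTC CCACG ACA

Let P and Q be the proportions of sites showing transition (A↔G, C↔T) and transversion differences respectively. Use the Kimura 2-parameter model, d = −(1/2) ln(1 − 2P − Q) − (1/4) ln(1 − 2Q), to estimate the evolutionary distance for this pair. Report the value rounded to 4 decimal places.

0.1981

Mismatches occur at site 14 (C↔T, transition), site 15 (G↔C, transversion), site 17 (A↔C, transversion), site 21 (C↔A, transversion).
Of the 4 differences, 1 transition and 3 transversions over 23 sites: P = 1/23 = 0.043478, Q = 3/23 = 0.130435.
d = −0.5·ln(0.782609) − 0.25·ln(0.739130) = −0.5·(-0.245122) − 0.25·(-0.302281) = 0.1981.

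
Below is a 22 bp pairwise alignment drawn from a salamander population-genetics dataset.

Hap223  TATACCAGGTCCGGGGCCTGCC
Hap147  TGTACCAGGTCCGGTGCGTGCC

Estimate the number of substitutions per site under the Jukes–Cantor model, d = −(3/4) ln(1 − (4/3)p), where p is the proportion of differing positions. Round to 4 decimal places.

0.1505

The sequences differ at positions 2 (A/G), 15 (G/T), 18 (C/G).
p = 3/22 = 0.136364.
d = −0.75 · ln(1 − (4/3)·0.136364) = −0.75 · ln(0.818181) = −0.75 · (-0.200672) = 0.1505.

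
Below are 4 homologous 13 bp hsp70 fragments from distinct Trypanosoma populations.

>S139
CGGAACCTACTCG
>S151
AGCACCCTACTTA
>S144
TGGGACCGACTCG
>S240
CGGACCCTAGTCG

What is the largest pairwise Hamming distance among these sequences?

Pairwise Hamming distances:
  S139 vs S151: 5
  S139 vs S144: 3
  S139 vs S240: 2
  S151 vs S144: 7
  S151 vs S240: 5
  S144 vs S240: 5
The largest is 7, between S151 and S144.

7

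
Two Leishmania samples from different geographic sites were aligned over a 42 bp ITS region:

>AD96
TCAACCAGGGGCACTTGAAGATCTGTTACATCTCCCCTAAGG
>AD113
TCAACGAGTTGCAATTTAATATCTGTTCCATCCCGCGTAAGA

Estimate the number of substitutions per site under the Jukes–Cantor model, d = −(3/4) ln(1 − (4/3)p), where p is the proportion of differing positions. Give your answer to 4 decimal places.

Differing sites — 6:C/G; 9:G/T; 10:G/T; 14:C/A; 17:G/T; 20:G/T; 28:A/C; 33:T/C; 35:C/G; 37:C/G; 42:G/A.
p = 11/42 = 0.261905.
d = −0.75 · ln(1 − (4/3)·0.261905) = −0.75 · ln(0.650793) = −0.75 · (-0.429564) = 0.3222.

0.3222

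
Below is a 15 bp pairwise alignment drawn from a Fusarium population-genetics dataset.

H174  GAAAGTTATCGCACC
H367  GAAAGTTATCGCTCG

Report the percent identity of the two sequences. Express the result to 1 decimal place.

Mismatches occur at site 13 (A↔T), site 15 (C↔G).
13 of the 15 sites match, so the percent identity is 13/15 × 100 = 86.7%.

86.7%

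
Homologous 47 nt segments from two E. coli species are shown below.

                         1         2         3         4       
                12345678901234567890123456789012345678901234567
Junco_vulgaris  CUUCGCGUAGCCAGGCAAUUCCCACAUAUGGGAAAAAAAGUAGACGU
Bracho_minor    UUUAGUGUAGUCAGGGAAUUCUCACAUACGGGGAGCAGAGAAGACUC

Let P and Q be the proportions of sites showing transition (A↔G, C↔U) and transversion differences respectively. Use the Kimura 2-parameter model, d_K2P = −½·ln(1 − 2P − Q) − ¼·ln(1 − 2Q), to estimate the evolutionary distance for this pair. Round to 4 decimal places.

0.3959

Differing sites — 1:C/U (Ti); 4:C/A (Tv); 6:C/U (Ti); 11:C/U (Ti); 16:C/G (Tv); 22:C/U (Ti); 29:U/C (Ti); 33:A/G (Ti); 35:A/G (Ti); 36:A/C (Tv); 38:A/G (Ti); 41:U/A (Tv); 46:G/U (Tv); 47:U/C (Ti).
Of the 14 differences, 9 transitions and 5 transversions over 47 sites: P = 9/47 = 0.191489, Q = 5/47 = 0.106383.
d = −0.5·ln(0.510639) − 0.25·ln(0.787234) = −0.5·(-0.672092) − 0.25·(-0.239230) = 0.3959.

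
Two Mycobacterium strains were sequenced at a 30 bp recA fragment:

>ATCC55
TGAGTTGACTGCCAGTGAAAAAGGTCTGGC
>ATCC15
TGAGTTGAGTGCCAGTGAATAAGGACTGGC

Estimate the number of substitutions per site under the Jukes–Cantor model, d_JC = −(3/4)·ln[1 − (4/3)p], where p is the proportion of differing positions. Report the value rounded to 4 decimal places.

The sequences differ at positions 9 (C/G), 20 (A/T), 25 (T/A).
p = 3/30 = 0.100000.
d = −0.75 · ln(1 − (4/3)·0.100000) = −0.75 · ln(0.866667) = −0.75 · (-0.143100) = 0.1073.

0.1073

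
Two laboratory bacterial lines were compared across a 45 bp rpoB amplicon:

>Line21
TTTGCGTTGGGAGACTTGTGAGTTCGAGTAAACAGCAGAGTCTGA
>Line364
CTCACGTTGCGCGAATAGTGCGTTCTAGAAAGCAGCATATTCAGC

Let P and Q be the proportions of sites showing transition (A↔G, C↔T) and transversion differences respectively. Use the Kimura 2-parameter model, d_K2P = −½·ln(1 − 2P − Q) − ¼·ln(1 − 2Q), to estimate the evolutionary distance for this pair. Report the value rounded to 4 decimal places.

0.4421

The sequences differ at positions 1 (T/C, transition), 3 (T/C, transition), 4 (G/A, transition), 10 (G/C, transversion), 12 (A/C, transversion), 15 (C/A, transversion), 17 (T/A, transversion), 21 (A/C, transversion), 26 (G/T, transversion), 29 (T/A, transversion), 32 (A/G, transition), 38 (G/T, transversion), 40 (G/T, transversion), 43 (T/A, transversion), 45 (A/C, transversion).
Of the 15 differences, 4 transitions and 11 transversions over 45 sites: P = 4/45 = 0.088889, Q = 11/45 = 0.244444.
d = −0.5·ln(0.577778) − 0.25·ln(0.511112) = −0.5·(-0.548566) − 0.25·(-0.671167) = 0.4421.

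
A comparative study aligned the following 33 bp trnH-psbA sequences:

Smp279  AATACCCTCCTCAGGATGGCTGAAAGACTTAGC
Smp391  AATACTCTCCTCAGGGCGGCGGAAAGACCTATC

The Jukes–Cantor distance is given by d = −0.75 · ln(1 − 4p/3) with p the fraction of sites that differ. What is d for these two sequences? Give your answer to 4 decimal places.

0.2082

The sequences differ at positions 6 (C/T), 16 (A/G), 17 (T/C), 21 (T/G), 29 (T/C), 32 (G/T).
p = 6/33 = 0.181818.
d = −0.75 · ln(1 − (4/3)·0.181818) = −0.75 · ln(0.757576) = −0.75 · (-0.277631) = 0.2082.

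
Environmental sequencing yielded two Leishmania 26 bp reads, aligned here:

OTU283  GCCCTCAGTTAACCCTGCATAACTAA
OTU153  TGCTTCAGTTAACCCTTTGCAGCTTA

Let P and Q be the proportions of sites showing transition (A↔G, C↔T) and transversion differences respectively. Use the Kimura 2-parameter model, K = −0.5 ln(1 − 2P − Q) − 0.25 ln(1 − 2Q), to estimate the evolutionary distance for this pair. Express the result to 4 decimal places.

Mismatches occur at site 1 (G→T, transversion), site 2 (C→G, transversion), site 4 (C→T, transition), site 17 (G→T, transversion), site 18 (C→T, transition), site 19 (A→G, transition), site 20 (T→C, transition), site 22 (A→G, transition), site 25 (A→T, transversion).
Of the 9 differences, 5 transitions and 4 transversions over 26 sites: P = 5/26 = 0.192308, Q = 4/26 = 0.153846.
d = −0.5·ln(0.461538) − 0.25·ln(0.692308) = −0.5·(-0.773191) − 0.25·(-0.367724) = 0.4785.

0.4785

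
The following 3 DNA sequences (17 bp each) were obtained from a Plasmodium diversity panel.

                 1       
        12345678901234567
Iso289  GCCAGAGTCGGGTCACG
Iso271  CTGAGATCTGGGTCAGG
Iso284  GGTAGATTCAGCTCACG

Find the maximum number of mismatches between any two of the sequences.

Pairwise Hamming distances:
  Iso289 vs Iso271: 7
  Iso289 vs Iso284: 5
  Iso271 vs Iso284: 8
The largest is 8, between Iso271 and Iso284.

8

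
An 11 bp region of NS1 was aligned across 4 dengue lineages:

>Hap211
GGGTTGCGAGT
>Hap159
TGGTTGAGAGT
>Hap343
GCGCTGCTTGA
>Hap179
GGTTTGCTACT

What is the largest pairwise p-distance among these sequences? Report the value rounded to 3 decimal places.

0.636

Pairwise Hamming distances:
  Hap211 vs Hap159: 2
  Hap211 vs Hap343: 5
  Hap211 vs Hap179: 3
  Hap159 vs Hap343: 7
  Hap159 vs Hap179: 5
  Hap343 vs Hap179: 6
The largest is 7 mismatches, between Hap159 and Hap343; p = 7/11 = 0.636.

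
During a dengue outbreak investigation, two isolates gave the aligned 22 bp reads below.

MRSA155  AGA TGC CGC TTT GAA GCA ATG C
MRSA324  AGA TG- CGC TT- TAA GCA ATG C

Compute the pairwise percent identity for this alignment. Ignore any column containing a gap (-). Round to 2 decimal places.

95.00%

Excluding the 2 gap columns leaves 20 comparable sites.
Differing sites — 13:G/T.
19 of the 20 comparable sites match, so the percent identity is 19/20 × 100 = 95.00%.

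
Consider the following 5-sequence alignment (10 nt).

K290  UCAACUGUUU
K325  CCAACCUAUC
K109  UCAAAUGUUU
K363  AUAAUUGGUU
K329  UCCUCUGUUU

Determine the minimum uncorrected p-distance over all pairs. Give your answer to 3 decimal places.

0.100

Pairwise Hamming distances:
  K290 vs K325: 5
  K290 vs K109: 1
  K290 vs K363: 4
  K290 vs K329: 2
  K325 vs K109: 6
  K325 vs K363: 7
  K325 vs K329: 7
  K109 vs K363: 4
  K109 vs K329: 3
  K363 vs K329: 6
The smallest is 1 mismatch, between K290 and K109; p = 1/10 = 0.100.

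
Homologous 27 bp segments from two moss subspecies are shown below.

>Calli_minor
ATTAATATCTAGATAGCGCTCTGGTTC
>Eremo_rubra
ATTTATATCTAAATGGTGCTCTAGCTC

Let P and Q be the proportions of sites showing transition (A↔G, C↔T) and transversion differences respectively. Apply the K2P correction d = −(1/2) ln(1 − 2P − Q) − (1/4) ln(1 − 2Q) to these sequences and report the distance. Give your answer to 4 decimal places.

0.2809

Differing sites — 4:A/T (Tv); 12:G/A (Ti); 15:A/G (Ti); 17:C/T (Ti); 23:G/A (Ti); 25:T/C (Ti).
Of the 6 differences, 5 transitions and 1 transversion over 27 sites: P = 5/27 = 0.185185, Q = 1/27 = 0.037037.
d = −0.5·ln(0.592593) − 0.25·ln(0.925926) = −0.5·(-0.523247) − 0.25·(-0.076961) = 0.2809.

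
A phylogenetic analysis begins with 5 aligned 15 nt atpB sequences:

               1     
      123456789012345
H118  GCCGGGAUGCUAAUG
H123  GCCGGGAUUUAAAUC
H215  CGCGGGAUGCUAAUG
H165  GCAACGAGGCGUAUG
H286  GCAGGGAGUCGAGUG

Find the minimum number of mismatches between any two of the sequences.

2

Pairwise Hamming distances:
  H118 vs H123: 4
  H118 vs H215: 2
  H118 vs H165: 6
  H118 vs H286: 5
  H123 vs H215: 6
  H123 vs H165: 9
  H123 vs H286: 6
  H215 vs H165: 8
  H215 vs H286: 7
  H165 vs H286: 5
The smallest is 2, between H118 and H215.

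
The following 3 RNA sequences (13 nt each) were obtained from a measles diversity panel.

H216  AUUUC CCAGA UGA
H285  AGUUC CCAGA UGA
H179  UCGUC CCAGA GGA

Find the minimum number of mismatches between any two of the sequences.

1

Pairwise Hamming distances:
  H216 vs H285: 1
  H216 vs H179: 4
  H285 vs H179: 4
The smallest is 1, between H216 and H285.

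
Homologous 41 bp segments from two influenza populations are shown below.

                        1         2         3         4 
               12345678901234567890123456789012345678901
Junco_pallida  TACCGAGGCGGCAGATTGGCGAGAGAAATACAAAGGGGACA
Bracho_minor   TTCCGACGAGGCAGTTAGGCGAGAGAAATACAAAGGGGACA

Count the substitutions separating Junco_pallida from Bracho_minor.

5

Mismatches occur at site 2 (A/T), site 7 (G/C), site 9 (C/A), site 15 (A/T), site 17 (T/A).
That gives 5 mismatches out of 41 aligned sites, so the Hamming distance is 5.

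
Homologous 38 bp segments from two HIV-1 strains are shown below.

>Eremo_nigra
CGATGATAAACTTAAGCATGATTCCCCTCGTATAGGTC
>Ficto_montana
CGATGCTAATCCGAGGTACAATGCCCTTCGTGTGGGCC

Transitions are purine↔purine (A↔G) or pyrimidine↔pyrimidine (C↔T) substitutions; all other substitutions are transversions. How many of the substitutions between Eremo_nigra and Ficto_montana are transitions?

Differing sites — 6:A/C (Tv); 10:A/T (Tv); 12:T/C (Ti); 13:T/G (Tv); 15:A/G (Ti); 17:C/T (Ti); 19:T/C (Ti); 20:G/A (Ti); 23:T/G (Tv); 27:C/T (Ti); 32:A/G (Ti); 34:A/G (Ti); 37:T/C (Ti).
Of the 13 differences, 9 transitions and 4 transversions, so the answer is 9.

9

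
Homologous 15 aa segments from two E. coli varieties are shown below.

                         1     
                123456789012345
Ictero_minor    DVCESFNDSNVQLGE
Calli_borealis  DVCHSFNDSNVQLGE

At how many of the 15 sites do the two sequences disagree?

The sequences differ at position 4 (E/H).
That gives 1 mismatch out of 15 aligned sites, so the Hamming distance is 1.

1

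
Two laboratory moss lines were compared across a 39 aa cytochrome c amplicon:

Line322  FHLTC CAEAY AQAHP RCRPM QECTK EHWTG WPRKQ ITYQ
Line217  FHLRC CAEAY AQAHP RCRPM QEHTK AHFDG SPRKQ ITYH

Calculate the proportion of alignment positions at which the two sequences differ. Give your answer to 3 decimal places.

Differing sites — 4:T/R; 23:C/H; 26:E/A; 28:W/F; 29:T/D; 31:W/S; 39:Q/H.
There are 7 differences over 39 sites, so p = 7/39 = 0.179.

0.179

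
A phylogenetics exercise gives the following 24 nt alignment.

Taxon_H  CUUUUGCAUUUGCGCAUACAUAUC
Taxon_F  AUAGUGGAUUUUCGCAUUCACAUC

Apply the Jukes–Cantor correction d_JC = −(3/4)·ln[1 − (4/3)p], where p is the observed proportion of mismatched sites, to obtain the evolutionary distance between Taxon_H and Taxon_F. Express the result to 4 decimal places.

Mismatches occur at site 1 (C→A), site 3 (U→A), site 4 (U→G), site 7 (C→G), site 12 (G→U), site 18 (A→U), site 21 (U→C).
p = 7/24 = 0.291667.
d = −0.75 · ln(1 − (4/3)·0.291667) = −0.75 · ln(0.611111) = −0.75 · (-0.492477) = 0.3694.

0.3694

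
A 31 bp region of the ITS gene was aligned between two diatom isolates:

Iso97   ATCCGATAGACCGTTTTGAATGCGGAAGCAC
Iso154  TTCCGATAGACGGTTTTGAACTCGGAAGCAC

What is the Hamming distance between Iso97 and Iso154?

4

Differing sites — 1:A/T; 12:C/G; 21:T/C; 22:G/T.
That gives 4 mismatches out of 31 aligned sites, so the Hamming distance is 4.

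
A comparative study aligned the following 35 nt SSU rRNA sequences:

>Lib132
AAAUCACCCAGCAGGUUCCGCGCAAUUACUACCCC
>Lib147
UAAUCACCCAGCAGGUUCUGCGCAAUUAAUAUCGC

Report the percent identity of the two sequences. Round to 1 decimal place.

85.7%

The sequences differ at positions 1 (A/U), 19 (C/U), 29 (C/A), 32 (C/U), 34 (C/G).
30 of the 35 sites match, so the percent identity is 30/35 × 100 = 85.7%.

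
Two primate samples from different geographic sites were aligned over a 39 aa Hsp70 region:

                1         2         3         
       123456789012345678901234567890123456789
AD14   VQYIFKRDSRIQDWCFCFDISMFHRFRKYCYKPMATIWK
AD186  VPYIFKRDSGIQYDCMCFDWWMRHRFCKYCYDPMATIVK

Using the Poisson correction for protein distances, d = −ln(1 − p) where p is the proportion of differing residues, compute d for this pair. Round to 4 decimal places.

Mismatches occur at site 2 (Q→P), site 10 (R→G), site 13 (D→Y), site 14 (W→D), site 16 (F→M), site 20 (I→W), site 21 (S→W), site 23 (F→R), site 27 (R→C), site 32 (K→D), site 38 (W→V).
p = 11/39 = 0.282051.
d = −ln(1 − 0.282051) = −ln(0.717949) = 0.3314.

0.3314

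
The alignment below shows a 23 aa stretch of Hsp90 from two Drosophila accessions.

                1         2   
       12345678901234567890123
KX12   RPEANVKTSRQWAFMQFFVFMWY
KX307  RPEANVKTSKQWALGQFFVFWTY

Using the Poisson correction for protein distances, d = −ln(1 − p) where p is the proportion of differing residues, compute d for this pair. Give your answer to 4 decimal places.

Differing sites — 10:R/K; 14:F/L; 15:M/G; 21:M/W; 22:W/T.
p = 5/23 = 0.217391.
d = −ln(1 − 0.217391) = −ln(0.782609) = 0.2451.

0.2451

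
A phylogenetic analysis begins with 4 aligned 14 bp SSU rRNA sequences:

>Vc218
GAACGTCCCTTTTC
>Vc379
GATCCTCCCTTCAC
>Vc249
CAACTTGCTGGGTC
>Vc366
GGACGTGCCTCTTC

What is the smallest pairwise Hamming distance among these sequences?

Pairwise Hamming distances:
  Vc218 vs Vc379: 4
  Vc218 vs Vc249: 7
  Vc218 vs Vc366: 3
  Vc379 vs Vc249: 9
  Vc379 vs Vc366: 7
  Vc249 vs Vc366: 7
The smallest is 3, between Vc218 and Vc366.

3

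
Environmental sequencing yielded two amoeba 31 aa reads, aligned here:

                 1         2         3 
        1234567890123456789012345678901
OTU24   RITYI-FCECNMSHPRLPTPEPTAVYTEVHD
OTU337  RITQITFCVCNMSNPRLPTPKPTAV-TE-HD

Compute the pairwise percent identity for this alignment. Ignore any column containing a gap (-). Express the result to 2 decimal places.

85.71%

Excluding the 3 gap columns leaves 28 comparable sites.
Mismatches occur at site 4 (Y↔Q), site 9 (E↔V), site 14 (H↔N), site 21 (E↔K).
24 of the 28 comparable sites match, so the percent identity is 24/28 × 100 = 85.71%.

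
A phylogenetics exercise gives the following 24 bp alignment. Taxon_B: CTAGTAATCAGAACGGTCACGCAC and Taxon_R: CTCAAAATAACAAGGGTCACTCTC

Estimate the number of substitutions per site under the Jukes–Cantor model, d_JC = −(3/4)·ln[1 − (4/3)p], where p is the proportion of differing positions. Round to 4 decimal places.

0.4408

Mismatches occur at site 3 (A→C), site 4 (G→A), site 5 (T→A), site 9 (C→A), site 11 (G→C), site 14 (C→G), site 21 (G→T), site 23 (A→T).
p = 8/24 = 0.333333.
d = −0.75 · ln(1 − (4/3)·0.333333) = −0.75 · ln(0.555556) = −0.75 · (-0.587786) = 0.4408.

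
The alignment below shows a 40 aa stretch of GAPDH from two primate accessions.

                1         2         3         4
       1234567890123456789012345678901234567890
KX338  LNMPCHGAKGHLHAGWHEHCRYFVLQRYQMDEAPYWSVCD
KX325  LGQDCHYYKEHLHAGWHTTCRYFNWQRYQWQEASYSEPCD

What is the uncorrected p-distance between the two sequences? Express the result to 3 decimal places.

0.400

Differing sites — 2:N/G; 3:M/Q; 4:P/D; 7:G/Y; 8:A/Y; 10:G/E; 18:E/T; 19:H/T; 24:V/N; 25:L/W; 30:M/W; 31:D/Q; 34:P/S; 36:W/S; 37:S/E; 38:V/P.
There are 16 differences over 40 sites, so p = 16/40 = 0.400.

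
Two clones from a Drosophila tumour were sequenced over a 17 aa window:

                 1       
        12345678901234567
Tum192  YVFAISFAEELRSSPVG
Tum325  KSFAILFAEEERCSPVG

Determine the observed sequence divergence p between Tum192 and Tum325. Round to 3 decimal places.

0.294

Mismatches occur at site 1 (Y↔K), site 2 (V↔S), site 6 (S↔L), site 11 (L↔E), site 13 (S↔C).
There are 5 differences over 17 sites, so p = 5/17 = 0.294.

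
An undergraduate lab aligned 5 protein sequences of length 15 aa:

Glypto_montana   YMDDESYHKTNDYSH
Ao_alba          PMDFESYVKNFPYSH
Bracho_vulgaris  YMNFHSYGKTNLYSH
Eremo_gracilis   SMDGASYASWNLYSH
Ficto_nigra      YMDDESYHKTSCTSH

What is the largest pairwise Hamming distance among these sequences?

9

Pairwise Hamming distances:
  Glypto_montana vs Ao_alba: 6
  Glypto_montana vs Bracho_vulgaris: 5
  Glypto_montana vs Eremo_gracilis: 7
  Glypto_montana vs Ficto_nigra: 3
  Ao_alba vs Bracho_vulgaris: 7
  Ao_alba vs Eremo_gracilis: 8
  Ao_alba vs Ficto_nigra: 7
  Bracho_vulgaris vs Eremo_gracilis: 7
  Bracho_vulgaris vs Ficto_nigra: 7
  Eremo_gracilis vs Ficto_nigra: 9
The largest is 9, between Eremo_gracilis and Ficto_nigra.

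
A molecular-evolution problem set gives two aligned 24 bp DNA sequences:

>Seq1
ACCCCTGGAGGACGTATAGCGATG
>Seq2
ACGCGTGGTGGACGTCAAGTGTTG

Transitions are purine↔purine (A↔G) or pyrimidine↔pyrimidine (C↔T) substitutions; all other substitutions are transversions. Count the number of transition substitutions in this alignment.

1

Mismatches occur at site 3 (C→G, transversion), site 5 (C→G, transversion), site 9 (A→T, transversion), site 16 (A→C, transversion), site 17 (T→A, transversion), site 20 (C→T, transition), site 22 (A→T, transversion).
Of the 7 differences, 1 transition and 6 transversions, so the answer is 1.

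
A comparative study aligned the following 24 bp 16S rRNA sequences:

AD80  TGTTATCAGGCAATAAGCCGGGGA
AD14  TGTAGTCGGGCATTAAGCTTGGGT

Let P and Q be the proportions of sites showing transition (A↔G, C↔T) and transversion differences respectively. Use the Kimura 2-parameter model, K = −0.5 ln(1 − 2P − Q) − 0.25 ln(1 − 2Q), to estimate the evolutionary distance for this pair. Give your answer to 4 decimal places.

Differing sites — 4:T/A (Tv); 5:A/G (Ti); 8:A/G (Ti); 13:A/T (Tv); 19:C/T (Ti); 20:G/T (Tv); 24:A/T (Tv).
Of the 7 differences, 3 transitions and 4 transversions over 24 sites: P = 3/24 = 0.125000, Q = 4/24 = 0.166667.
d = −0.5·ln(0.583333) − 0.25·ln(0.666666) = −0.5·(-0.538997) − 0.25·(-0.405466) = 0.3709.

0.3709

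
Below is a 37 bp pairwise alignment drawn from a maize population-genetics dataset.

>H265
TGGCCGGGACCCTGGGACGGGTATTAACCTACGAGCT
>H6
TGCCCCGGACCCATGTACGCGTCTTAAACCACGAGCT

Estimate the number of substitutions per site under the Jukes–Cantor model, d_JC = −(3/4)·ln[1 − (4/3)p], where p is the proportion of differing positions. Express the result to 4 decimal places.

0.2940

The sequences differ at positions 3 (G/C), 6 (G/C), 13 (T/A), 14 (G/T), 16 (G/T), 20 (G/C), 23 (A/C), 28 (C/A), 30 (T/C).
p = 9/37 = 0.243243.
d = −0.75 · ln(1 − (4/3)·0.243243) = −0.75 · ln(0.675676) = −0.75 · (-0.392042) = 0.2940.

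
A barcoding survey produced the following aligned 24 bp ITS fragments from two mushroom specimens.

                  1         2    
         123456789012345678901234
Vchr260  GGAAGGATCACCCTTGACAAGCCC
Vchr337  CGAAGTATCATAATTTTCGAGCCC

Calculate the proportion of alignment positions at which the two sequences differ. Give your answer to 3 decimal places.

0.333

Mismatches occur at site 1 (G→C), site 6 (G→T), site 11 (C→T), site 12 (C→A), site 13 (C→A), site 16 (G→T), site 17 (A→T), site 19 (A→G).
There are 8 differences over 24 sites, so p = 8/24 = 0.333.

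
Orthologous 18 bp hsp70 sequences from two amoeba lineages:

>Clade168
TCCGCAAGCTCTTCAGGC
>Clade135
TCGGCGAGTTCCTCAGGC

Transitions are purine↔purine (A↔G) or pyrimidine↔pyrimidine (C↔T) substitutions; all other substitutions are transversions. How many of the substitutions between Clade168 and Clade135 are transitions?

The sequences differ at positions 3 (C/G, transversion), 6 (A/G, transition), 9 (C/T, transition), 12 (T/C, transition).
Of the 4 differences, 3 transitions and 1 transversion, so the answer is 3.

3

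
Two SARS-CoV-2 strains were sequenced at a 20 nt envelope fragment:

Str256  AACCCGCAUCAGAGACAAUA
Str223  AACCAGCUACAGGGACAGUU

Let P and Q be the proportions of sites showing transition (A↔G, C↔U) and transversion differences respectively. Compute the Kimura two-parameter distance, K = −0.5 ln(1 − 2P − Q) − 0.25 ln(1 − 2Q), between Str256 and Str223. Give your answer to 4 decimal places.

0.3831

Differing sites — 5:C/A (Tv); 8:A/U (Tv); 9:U/A (Tv); 13:A/G (Ti); 18:A/G (Ti); 20:A/U (Tv).
Of the 6 differences, 2 transitions and 4 transversions over 20 sites: P = 2/20 = 0.100000, Q = 4/20 = 0.200000.
d = −0.5·ln(0.600000) − 0.25·ln(0.600000) = −0.5·(-0.510826) − 0.25·(-0.510826) = 0.3831.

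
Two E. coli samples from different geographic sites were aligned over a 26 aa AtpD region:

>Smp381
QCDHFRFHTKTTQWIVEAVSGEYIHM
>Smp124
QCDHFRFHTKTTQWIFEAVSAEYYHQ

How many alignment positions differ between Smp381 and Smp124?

4

Mismatches occur at site 16 (V→F), site 21 (G→A), site 24 (I→Y), site 26 (M→Q).
That gives 4 mismatches out of 26 aligned sites, so the Hamming distance is 4.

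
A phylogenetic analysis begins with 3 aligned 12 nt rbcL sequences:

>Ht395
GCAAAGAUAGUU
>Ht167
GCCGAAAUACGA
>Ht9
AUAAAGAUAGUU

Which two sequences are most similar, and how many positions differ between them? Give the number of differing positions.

Pairwise Hamming distances:
  Ht395 vs Ht167: 6
  Ht395 vs Ht9: 2
  Ht167 vs Ht9: 8
The smallest is 2, between Ht395 and Ht9.

2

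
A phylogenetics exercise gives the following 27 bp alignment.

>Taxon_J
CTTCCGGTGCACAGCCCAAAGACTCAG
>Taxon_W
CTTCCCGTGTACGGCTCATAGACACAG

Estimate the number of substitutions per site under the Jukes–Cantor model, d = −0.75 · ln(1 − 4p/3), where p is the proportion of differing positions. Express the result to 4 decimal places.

0.2635

Mismatches occur at site 6 (G/C), site 10 (C/T), site 13 (A/G), site 16 (C/T), site 19 (A/T), site 24 (T/A).
p = 6/27 = 0.222222.
d = −0.75 · ln(1 − (4/3)·0.222222) = −0.75 · ln(0.703704) = −0.75 · (-0.351397) = 0.2635.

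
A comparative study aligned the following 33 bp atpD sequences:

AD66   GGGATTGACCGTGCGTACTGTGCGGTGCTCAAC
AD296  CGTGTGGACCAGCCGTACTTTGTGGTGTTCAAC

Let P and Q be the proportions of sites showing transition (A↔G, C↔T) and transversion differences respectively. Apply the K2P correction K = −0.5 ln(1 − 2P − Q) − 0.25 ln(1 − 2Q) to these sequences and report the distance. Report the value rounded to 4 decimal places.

0.3890

Mismatches occur at site 1 (G→C, transversion), site 3 (G→T, transversion), site 4 (A→G, transition), site 6 (T→G, transversion), site 11 (G→A, transition), site 12 (T→G, transversion), site 13 (G→C, transversion), site 20 (G→T, transversion), site 23 (C→T, transition), site 28 (C→T, transition).
Of the 10 differences, 4 transitions and 6 transversions over 33 sites: P = 4/33 = 0.121212, Q = 6/33 = 0.181818.
d = −0.5·ln(0.575758) − 0.25·ln(0.636364) = −0.5·(-0.552068) − 0.25·(-0.451985) = 0.3890.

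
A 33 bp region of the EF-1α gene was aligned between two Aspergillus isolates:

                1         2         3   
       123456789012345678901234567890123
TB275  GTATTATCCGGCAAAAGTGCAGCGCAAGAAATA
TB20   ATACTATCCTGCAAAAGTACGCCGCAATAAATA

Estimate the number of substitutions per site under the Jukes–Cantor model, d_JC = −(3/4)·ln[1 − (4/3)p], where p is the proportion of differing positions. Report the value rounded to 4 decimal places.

Differing sites — 1:G/A; 4:T/C; 10:G/T; 19:G/A; 21:A/G; 22:G/C; 28:G/T.
p = 7/33 = 0.212121.
d = −0.75 · ln(1 − (4/3)·0.212121) = −0.75 · ln(0.717172) = −0.75 · (-0.332440) = 0.2493.

0.2493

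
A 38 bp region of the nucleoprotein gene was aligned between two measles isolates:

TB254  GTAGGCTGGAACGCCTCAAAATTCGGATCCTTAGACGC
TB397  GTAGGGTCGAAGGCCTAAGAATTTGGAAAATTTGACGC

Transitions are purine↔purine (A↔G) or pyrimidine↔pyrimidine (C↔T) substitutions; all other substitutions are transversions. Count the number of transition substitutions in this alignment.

2

The sequences differ at positions 6 (C/G, transversion), 8 (G/C, transversion), 12 (C/G, transversion), 17 (C/A, transversion), 19 (A/G, transition), 24 (C/T, transition), 28 (T/A, transversion), 29 (C/A, transversion), 30 (C/A, transversion), 33 (A/T, transversion).
Of the 10 differences, 2 transitions and 8 transversions, so the answer is 2.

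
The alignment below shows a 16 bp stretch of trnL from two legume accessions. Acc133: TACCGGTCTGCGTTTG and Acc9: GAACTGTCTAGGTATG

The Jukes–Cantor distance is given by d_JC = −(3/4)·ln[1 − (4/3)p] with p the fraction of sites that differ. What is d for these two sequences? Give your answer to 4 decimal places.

0.5199

Differing sites — 1:T/G; 3:C/A; 5:G/T; 10:G/A; 11:C/G; 14:T/A.
p = 6/16 = 0.375000.
d = −0.75 · ln(1 − (4/3)·0.375000) = −0.75 · ln(0.500000) = −0.75 · (-0.693147) = 0.5199.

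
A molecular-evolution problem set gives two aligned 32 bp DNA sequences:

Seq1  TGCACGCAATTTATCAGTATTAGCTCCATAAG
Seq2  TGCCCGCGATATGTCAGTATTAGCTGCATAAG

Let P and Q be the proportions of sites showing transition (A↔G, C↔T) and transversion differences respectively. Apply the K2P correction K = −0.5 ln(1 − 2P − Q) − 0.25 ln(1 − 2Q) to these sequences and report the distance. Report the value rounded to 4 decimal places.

0.1753

The sequences differ at positions 4 (A/C, transversion), 8 (A/G, transition), 11 (T/A, transversion), 13 (A/G, transition), 26 (C/G, transversion).
Of the 5 differences, 2 transitions and 3 transversions over 32 sites: P = 2/32 = 0.062500, Q = 3/32 = 0.093750.
d = −0.5·ln(0.781250) − 0.25·ln(0.812500) = −0.5·(-0.246860) − 0.25·(-0.207639) = 0.1753.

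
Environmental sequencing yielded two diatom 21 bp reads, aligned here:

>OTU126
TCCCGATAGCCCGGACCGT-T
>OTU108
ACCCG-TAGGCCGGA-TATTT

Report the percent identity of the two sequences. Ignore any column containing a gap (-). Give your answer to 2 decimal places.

Excluding the 3 gap columns leaves 18 comparable sites.
Differing sites — 1:T/A; 10:C/G; 17:C/T; 18:G/A.
14 of the 18 comparable sites match, so the percent identity is 14/18 × 100 = 77.78%.

77.78%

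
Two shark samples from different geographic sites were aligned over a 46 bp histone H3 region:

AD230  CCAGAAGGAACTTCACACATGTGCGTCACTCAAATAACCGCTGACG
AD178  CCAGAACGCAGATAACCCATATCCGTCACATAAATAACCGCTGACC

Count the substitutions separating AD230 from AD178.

11

Mismatches occur at site 7 (G/C), site 9 (A/C), site 11 (C/G), site 12 (T/A), site 14 (C/A), site 17 (A/C), site 21 (G/A), site 23 (G/C), site 30 (T/A), site 31 (C/T), site 46 (G/C).
That gives 11 mismatches out of 46 aligned sites, so the Hamming distance is 11.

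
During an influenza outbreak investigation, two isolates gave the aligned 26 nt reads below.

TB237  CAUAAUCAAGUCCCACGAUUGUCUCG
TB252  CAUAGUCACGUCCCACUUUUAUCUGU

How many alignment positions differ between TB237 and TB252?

7

Differing sites — 5:A/G; 9:A/C; 17:G/U; 18:A/U; 21:G/A; 25:C/G; 26:G/U.
That gives 7 mismatches out of 26 aligned sites, so the Hamming distance is 7.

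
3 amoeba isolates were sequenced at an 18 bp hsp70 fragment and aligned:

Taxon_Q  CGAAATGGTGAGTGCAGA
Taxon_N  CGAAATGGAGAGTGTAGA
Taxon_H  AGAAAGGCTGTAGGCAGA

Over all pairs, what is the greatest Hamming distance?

Pairwise Hamming distances:
  Taxon_Q vs Taxon_N: 2
  Taxon_Q vs Taxon_H: 6
  Taxon_N vs Taxon_H: 8
The largest is 8, between Taxon_N and Taxon_H.

8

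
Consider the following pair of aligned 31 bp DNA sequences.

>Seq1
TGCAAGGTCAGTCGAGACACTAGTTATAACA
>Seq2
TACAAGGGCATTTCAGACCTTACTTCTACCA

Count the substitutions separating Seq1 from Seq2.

10

Mismatches occur at site 2 (G/A), site 8 (T/G), site 11 (G/T), site 13 (C/T), site 14 (G/C), site 19 (A/C), site 20 (C/T), site 23 (G/C), site 26 (A/C), site 29 (A/C).
That gives 10 mismatches out of 31 aligned sites, so the Hamming distance is 10.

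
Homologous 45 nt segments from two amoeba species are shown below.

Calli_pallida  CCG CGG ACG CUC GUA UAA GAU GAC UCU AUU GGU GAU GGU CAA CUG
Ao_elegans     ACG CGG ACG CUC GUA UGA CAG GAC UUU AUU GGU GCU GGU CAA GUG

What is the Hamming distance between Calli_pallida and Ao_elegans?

Differing sites — 1:C/A; 17:A/G; 19:G/C; 21:U/G; 26:C/U; 35:A/C; 43:C/G.
That gives 7 mismatches out of 45 aligned sites, so the Hamming distance is 7.

7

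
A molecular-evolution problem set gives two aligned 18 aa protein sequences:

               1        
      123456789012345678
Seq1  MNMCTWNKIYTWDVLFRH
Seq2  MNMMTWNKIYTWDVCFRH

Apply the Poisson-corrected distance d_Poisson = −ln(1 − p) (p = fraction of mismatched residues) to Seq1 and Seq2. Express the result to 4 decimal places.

Mismatches occur at site 4 (C↔M), site 15 (L↔C).
p = 2/18 = 0.111111.
d = −ln(1 − 0.111111) = −ln(0.888889) = 0.1178.

0.1178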